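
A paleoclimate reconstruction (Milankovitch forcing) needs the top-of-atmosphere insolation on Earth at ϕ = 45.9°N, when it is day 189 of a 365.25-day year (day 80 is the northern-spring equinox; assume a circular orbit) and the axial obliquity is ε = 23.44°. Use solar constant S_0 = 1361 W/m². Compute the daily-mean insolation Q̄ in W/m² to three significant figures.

Q̄ ≈ 490 W/m²

Solar longitude: L_s = 360° × (189 − 80)/365.25 = 107.433°.
sin δ = sin 23.44° × sin 107.433° = 0.37952, so δ = +22.304°.
cos h₀ = −tan(+45.9°) tan(+22.304°) = -0.4233, h₀ = 2.0079 rad.
Bracket: h₀ sin ϕ sin δ + cos ϕ cos δ sin h₀ = 2.0079×0.71813×0.37952 + 0.69591×0.92518×0.90599 = 0.547242 + 0.583314 = 1.130556.
Q̄ = (S_0/π) × [bracket] = (1361/π) × 1.130556 = 489.8 W/m².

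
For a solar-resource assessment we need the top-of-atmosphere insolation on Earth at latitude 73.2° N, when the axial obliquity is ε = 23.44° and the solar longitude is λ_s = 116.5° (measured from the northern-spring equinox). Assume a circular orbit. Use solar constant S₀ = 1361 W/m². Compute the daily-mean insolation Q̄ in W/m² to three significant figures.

Solar declination: sin δ = sin ε · sin λ_s = sin 23.44° × sin 116.5° = 0.35599, so δ = +20.854°.
cos H₀ = −tan(+73.2°) tan(+20.854°) = -1.2618 ≤ −1 ⇒ polar day, H₀ = π.
Bracket: H₀ sin φ sin δ + cos φ cos δ sin H₀ = 3.1416×0.95732×0.35599 + 0.28903×0.93449×0.00000 = 1.070646 + 0.000000 = 1.070646.
Q̄ = (S₀/π) × [bracket] = (1361/π) × 1.070646 = 463.8 W/m².

Q̄ ≈ 464 W/m²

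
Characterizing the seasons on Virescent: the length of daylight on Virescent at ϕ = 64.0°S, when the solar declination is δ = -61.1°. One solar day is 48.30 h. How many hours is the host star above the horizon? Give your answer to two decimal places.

48.30 h

Sunrise equation: cos h₀ = −tan ϕ · tan δ = -3.7141 ≤ −1, so the host star never sets (polar day) and h₀ = π.
Daylight = 2h₀/(2π) × 48.30 h = (3.1416/π) × 48.30 = 48.30 h.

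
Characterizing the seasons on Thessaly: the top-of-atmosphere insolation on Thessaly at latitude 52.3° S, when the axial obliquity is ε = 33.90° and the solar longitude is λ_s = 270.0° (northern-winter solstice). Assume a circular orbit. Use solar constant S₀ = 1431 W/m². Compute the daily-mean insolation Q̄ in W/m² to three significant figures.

Q̄ ≈ 642 W/m²

Solar declination: sin δ = sin ε · sin λ_s = sin 33.90° × sin 270.0° = -0.55775, so δ = -33.900°.
cos H₀ = −tan(-52.3°) tan(-33.900°) = -0.8694, H₀ = 2.6248 rad.
Bracket: H₀ sin φ sin δ + cos φ cos δ sin H₀ = 2.6248×-0.79122×-0.55775 + 0.61153×0.83001×0.49406 = 1.158332 + 0.250773 = 1.409105.
Q̄ = (S₀/π) × [bracket] = (1431/π) × 1.409105 = 641.8 W/m².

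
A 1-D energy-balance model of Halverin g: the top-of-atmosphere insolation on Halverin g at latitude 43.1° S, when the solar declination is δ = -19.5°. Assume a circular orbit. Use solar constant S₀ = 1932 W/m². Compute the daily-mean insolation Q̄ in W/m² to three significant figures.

cos H₀ = −tan(-43.1°) tan(-19.500°) = -0.3314, H₀ = 1.9086 rad.
Bracket: H₀ sin φ sin δ + cos φ cos δ sin H₀ = 1.9086×-0.68327×-0.33381 + 0.73016×0.94264×0.94350 = 0.435318 + 0.649390 = 1.084708.
Q̄ = (S₀/π) × [bracket] = (1932/π) × 1.084708 = 667.1 W/m².

Q̄ ≈ 667 W/m²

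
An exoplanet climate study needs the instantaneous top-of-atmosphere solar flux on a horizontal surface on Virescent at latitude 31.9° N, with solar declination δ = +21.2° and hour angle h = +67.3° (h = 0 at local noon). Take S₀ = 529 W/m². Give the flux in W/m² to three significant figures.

cos θ_z = sin φ sin δ + cos φ cos δ cos h = 0.191096 + 0.305451 = 0.496547.
Flux = S₀ · cos θ_z = 529 × 0.496547 = 262.7 W/m².

263 W/m²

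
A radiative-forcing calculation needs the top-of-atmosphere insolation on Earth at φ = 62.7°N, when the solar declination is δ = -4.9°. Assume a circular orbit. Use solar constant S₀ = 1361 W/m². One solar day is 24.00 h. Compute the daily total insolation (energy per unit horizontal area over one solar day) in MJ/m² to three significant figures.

cos H₀ = −tan(+62.7°) tan(-4.900°) = 0.1661, H₀ = 1.4039 rad.
Bracket: H₀ sin φ sin δ + cos φ cos δ sin H₀ = 1.4039×0.88862×-0.08542 + 0.45865×0.99635×0.98611 = -0.106564 + 0.450629 = 0.344065.
Q̄ = (S₀/π) × [bracket] = (1361/π) × 0.344065 = 149.06 W/m².
Daily total = Q̄ × 24.00 h × 3600 s/h = 149.06 × 24.00 × 3600 / 10⁶ = 12.88 MJ/m².

12.9 MJ/m²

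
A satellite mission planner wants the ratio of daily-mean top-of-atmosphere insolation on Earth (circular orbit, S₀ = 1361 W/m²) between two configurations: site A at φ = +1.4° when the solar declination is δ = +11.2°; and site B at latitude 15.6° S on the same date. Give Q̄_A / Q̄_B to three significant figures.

Q̄_A / Q̄_B ≈ 1.14

— Configuration A (φ=+1.4°):
cos H₀ = −tan(+1.4°) tan(+11.200°) = -0.0048, H₀ = 1.5756 rad.
Bracket: H₀ sin φ sin δ + cos φ cos δ sin H₀ = 1.5756×0.02443×0.19423 + 0.99970×0.98096×0.99999 = 0.007476 + 0.980656 = 0.988132.
Q̄ = (S₀/π) × [bracket] = (1361/π) × 0.988132 = 428.08 W/m².
— Configuration B (φ=-15.6°):
cos H₀ = −tan(-15.6°) tan(+11.200°) = 0.0553, H₀ = 1.5155 rad.
Bracket: H₀ sin φ sin δ + cos φ cos δ sin H₀ = 1.5155×-0.26892×0.19423 + 0.96316×0.98096×0.99847 = -0.079158 + 0.943376 = 0.864218.
Q̄ = (S₀/π) × [bracket] = (1361/π) × 0.864218 = 374.40 W/m².
Ratio Q̄_A / Q̄_B = 428.08 / 374.40 = 1.143.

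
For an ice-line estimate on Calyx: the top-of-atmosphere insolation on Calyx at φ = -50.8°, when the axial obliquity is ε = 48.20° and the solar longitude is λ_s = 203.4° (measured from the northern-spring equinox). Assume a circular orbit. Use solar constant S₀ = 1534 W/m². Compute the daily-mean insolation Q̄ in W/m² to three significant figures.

Q̄ ≈ 492 W/m²

Solar declination: sin δ = sin ε · sin λ_s = sin 48.20° × sin 203.4° = -0.29606, so δ = -17.221°.
cos H₀ = −tan(-50.8°) tan(-17.221°) = -0.3800, H₀ = 1.9606 rad.
Bracket: H₀ sin φ sin δ + cos φ cos δ sin H₀ = 1.9606×-0.77494×-0.29606 + 0.63203×0.95517×0.92497 = 0.449818 + 0.558401 = 1.008219.
Q̄ = (S₀/π) × [bracket] = (1534/π) × 1.008219 = 492.3 W/m².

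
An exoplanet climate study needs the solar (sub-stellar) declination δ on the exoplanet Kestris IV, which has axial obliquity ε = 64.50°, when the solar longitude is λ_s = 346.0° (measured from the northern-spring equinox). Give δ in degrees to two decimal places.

sin δ = sin ε · sin λ_s = sin 64.50° × sin 346.0° = -0.218355.
δ = arcsin(-0.218355) = -12.61°.

δ = -12.61°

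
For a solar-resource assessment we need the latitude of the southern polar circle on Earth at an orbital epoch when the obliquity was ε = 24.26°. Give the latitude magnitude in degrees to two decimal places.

The polar circle is the lowest latitude that experiences at least one full rotation of continuous darkness at the northern-summer solstice; it lies at |φ| = 90° − ε = 90° − 24.26° = 65.74°.

65.74°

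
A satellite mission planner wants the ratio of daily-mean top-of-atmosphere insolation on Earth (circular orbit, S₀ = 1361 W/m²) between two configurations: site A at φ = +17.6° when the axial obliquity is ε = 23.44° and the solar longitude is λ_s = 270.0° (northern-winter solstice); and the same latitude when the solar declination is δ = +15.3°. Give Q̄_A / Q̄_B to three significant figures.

Q̄_A / Q̄_B ≈ 0.662

— Configuration A (φ=+17.6°):
Solar declination: sin δ = sin ε · sin λ_s = sin 23.44° × sin 270.0° = -0.39779, so δ = -23.440°.
cos H₀ = −tan(+17.6°) tan(-23.440°) = 0.1375, H₀ = 1.4328 rad.
Bracket: H₀ sin φ sin δ + cos φ cos δ sin H₀ = 1.4328×0.30237×-0.39779 + 0.95319×0.91748×0.99050 = -0.172337 + 0.866225 = 0.693888.
Q̄ = (S₀/π) × [bracket] = (1361/π) × 0.693888 = 300.61 W/m².
— Configuration B (φ=+17.6°):
cos H₀ = −tan(+17.6°) tan(+15.300°) = -0.0868, H₀ = 1.6577 rad.
Bracket: H₀ sin φ sin δ + cos φ cos δ sin H₀ = 1.6577×0.30237×0.26387 + 0.95319×0.96456×0.99623 = 0.132262 + 0.915943 = 1.048205.
Q̄ = (S₀/π) × [bracket] = (1361/π) × 1.048205 = 454.10 W/m².
Ratio Q̄_A / Q̄_B = 300.61 / 454.10 = 0.6620.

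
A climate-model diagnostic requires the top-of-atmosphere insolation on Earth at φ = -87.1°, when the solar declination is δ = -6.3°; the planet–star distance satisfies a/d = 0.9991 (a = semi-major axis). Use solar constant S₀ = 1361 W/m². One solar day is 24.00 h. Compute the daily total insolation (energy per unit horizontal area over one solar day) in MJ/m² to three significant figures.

12.9 MJ/m²

cos H₀ = −tan(-87.1°) tan(-6.300°) = -2.1793 ≤ −1 ⇒ polar day, H₀ = π.
Bracket: H₀ sin φ sin δ + cos φ cos δ sin H₀ = 3.1416×-0.99872×-0.10973 + 0.05059×0.99396×0.00000 = 0.344287 + 0.000000 = 0.344287.
Inverse-square distance factor (a/d)² = 0.9991² = 0.998201.
Q̄ = (S₀/π) × 0.998201 × [bracket] = (1361/π) × 0.998201 × 0.344287 = 148.88 W/m².
Daily total = Q̄ × 24.00 h × 3600 s/h = 148.88 × 24.00 × 3600 / 10⁶ = 12.86 MJ/m².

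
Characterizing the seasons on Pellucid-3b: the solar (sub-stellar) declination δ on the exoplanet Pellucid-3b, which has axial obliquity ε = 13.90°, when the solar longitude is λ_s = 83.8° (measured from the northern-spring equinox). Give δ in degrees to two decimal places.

δ = +13.82°

sin δ = sin ε · sin λ_s = sin 13.90° × sin 83.8° = 0.238823.
δ = arcsin(0.238823) = +13.82°.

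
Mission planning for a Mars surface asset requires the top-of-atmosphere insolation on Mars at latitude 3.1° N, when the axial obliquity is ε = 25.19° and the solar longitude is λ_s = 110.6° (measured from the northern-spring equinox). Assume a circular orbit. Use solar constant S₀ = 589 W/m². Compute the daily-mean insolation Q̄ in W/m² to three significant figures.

Solar declination: sin δ = sin ε · sin λ_s = sin 25.19° × sin 110.6° = 0.39841, so δ = +23.479°.
cos H₀ = −tan(+3.1°) tan(+23.479°) = -0.0235, H₀ = 1.5943 rad.
Bracket: H₀ sin φ sin δ + cos φ cos δ sin H₀ = 1.5943×0.05408×0.39841 + 0.99854×0.91721×0.99972 = 0.034351 + 0.915614 = 0.949965.
Q̄ = (S₀/π) × [bracket] = (589/π) × 0.949965 = 178.1 W/m².

Q̄ ≈ 178 W/m²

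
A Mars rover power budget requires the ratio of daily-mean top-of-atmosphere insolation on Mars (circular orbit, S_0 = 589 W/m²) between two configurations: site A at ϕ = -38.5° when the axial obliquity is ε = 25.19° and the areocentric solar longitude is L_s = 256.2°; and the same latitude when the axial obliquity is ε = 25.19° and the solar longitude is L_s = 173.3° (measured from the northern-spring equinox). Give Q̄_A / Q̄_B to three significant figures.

Q̄_A / Q̄_B ≈ 1.59

— Configuration A (ϕ=-38.5°):
sin δ = sin 25.19° × sin 256.2° = -0.41334, so δ = -24.415°.
cos h₀ = −tan(-38.5°) tan(-24.415°) = -0.3611, h₀ = 1.9402 rad.
Bracket: h₀ sin ϕ sin δ + cos ϕ cos δ sin h₀ = 1.9402×-0.62251×-0.41334 + 0.78261×0.91058×0.93254 = 0.499230 + 0.664555 = 1.163785.
Q̄ = (S_0/π) × [bracket] = (589/π) × 1.163785 = 218.19 W/m².
— Configuration B (ϕ=-38.5°):
Solar declination: sin δ = sin ε · sin L_s = sin 25.19° × sin 173.3° = 0.04966, so δ = +2.846°.
cos h₀ = −tan(-38.5°) tan(+2.846°) = 0.0395, h₀ = 1.5312 rad.
Bracket: h₀ sin ϕ sin δ + cos ϕ cos δ sin h₀ = 1.5312×-0.62251×0.04966 + 0.78261×0.99877×0.99922 = -0.047335 + 0.781038 = 0.733703.
Q̄ = (S_0/π) × [bracket] = (589/π) × 0.733703 = 137.56 W/m².
Ratio Q̄_A / Q̄_B = 218.19 / 137.56 = 1.586.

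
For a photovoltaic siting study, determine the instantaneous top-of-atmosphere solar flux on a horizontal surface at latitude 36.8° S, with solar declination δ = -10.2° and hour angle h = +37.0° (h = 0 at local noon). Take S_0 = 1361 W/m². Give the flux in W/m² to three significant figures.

1.00e+03 W/m²

cos θ_z = sin ϕ sin δ + cos ϕ cos δ cos h = 0.106078 + 0.629386 = 0.735464.
Flux = S_0 · cos θ_z = 1361 × 0.735464 = 1001 W/m².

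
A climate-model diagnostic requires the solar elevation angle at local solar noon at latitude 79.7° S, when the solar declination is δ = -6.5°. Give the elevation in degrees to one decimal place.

At local noon the hour angle is zero, so the zenith angle equals |φ − δ| = |-79.7° − (-6.500°)| = 73.200°.
Elevation = 90° − 73.200° = 16.8°.

16.8°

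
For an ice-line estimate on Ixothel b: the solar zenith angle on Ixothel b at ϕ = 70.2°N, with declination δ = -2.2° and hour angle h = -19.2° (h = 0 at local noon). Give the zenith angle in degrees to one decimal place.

cos θ_z = sin ϕ sin δ + cos ϕ cos δ cos h = -0.036118 + 0.319660 = 0.283542.
θ_z = arccos(0.283542) = 73.5°.

θ_z = 73.5°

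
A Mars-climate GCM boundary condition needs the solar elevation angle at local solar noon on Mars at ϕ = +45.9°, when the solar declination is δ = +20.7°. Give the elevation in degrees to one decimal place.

64.8°

At local noon the hour angle is zero, so the zenith angle equals |ϕ − δ| = |+45.9° − (+20.700°)| = 25.200°.
Elevation = 90° − 25.200° = 64.8°.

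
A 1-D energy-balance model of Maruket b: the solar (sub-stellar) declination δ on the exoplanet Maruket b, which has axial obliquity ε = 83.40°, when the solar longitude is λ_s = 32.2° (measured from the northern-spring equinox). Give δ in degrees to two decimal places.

sin δ = sin ε · sin λ_s = sin 83.40° × sin 32.2° = 0.529345.
δ = arcsin(0.529345) = +31.96°.

δ = +31.96°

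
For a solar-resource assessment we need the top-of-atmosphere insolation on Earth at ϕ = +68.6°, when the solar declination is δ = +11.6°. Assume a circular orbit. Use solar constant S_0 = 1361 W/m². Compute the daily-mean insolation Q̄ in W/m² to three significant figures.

Q̄ ≈ 304 W/m²

cos h₀ = −tan(+68.6°) tan(+11.600°) = -0.5238, h₀ = 2.1221 rad.
Bracket: h₀ sin ϕ sin δ + cos ϕ cos δ sin h₀ = 2.1221×0.93106×0.20108 + 0.36488×0.97958×0.85185 = 0.397294 + 0.304476 = 0.701770.
Q̄ = (S_0/π) × [bracket] = (1361/π) × 0.701770 = 304.0 W/m².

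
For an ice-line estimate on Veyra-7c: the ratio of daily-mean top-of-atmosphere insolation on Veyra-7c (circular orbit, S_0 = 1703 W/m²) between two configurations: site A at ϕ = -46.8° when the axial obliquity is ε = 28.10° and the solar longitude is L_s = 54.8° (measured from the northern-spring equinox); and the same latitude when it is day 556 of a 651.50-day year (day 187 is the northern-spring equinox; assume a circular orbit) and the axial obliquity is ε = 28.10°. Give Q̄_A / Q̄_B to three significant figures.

Q̄_A / Q̄_B ≈ 0.281

— Configuration A (ϕ=-46.8°):
Solar declination: sin δ = sin ε · sin L_s = sin 28.10° × sin 54.8° = 0.38488, so δ = +22.637°.
cos h₀ = −tan(-46.8°) tan(+22.637°) = 0.4441, h₀ = 1.1107 rad.
Bracket: h₀ sin ϕ sin δ + cos ϕ cos δ sin h₀ = 1.1107×-0.72897×0.38488 + 0.68455×0.92296×0.89599 = -0.311625 + 0.566097 = 0.254472.
Q̄ = (S_0/π) × [bracket] = (1703/π) × 0.254472 = 137.94 W/m².
— Configuration B (ϕ=-46.8°):
Solar longitude: L_s = 360° × (556 − 187)/651.50 = 203.899°.
sin δ = sin 28.10° × sin 203.899° = -0.19082, so δ = -11.000°.
cos h₀ = −tan(-46.8°) tan(-11.000°) = -0.2070, h₀ = 1.7793 rad.
Bracket: h₀ sin ϕ sin δ + cos ϕ cos δ sin h₀ = 1.7793×-0.72897×-0.19082 + 0.68455×0.98163×0.97834 = 0.247504 + 0.657420 = 0.904924.
Q̄ = (S_0/π) × [bracket] = (1703/π) × 0.904924 = 490.54 W/m².
Ratio Q̄_A / Q̄_B = 137.94 / 490.54 = 0.2812.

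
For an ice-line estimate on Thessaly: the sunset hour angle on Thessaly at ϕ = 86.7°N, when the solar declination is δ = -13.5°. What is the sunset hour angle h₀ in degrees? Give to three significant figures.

cos h₀ = −tan ϕ · tan δ = 4.1637 ≥ 1, so the host star never rises (polar night) and h₀ = 0.

h₀ = 0.00°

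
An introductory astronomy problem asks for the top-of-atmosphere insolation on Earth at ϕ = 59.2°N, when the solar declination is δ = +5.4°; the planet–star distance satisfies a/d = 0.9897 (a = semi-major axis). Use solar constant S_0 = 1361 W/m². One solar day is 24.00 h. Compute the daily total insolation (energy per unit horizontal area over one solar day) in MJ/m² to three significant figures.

23.6 MJ/m²

cos h₀ = −tan(+59.2°) tan(+5.400°) = -0.1586, h₀ = 1.7300 rad.
Bracket: h₀ sin ϕ sin δ + cos ϕ cos δ sin h₀ = 1.7300×0.85896×0.09411 + 0.51204×0.99556×0.98735 = 0.139848 + 0.503318 = 0.643166.
Inverse-square distance factor (a/d)² = 0.9897² = 0.979506.
Q̄ = (S_0/π) × 0.979506 × [bracket] = (1361/π) × 0.979506 × 0.643166 = 272.92 W/m².
Daily total = Q̄ × 24.00 h × 3600 s/h = 272.92 × 24.00 × 3600 / 10⁶ = 23.58 MJ/m².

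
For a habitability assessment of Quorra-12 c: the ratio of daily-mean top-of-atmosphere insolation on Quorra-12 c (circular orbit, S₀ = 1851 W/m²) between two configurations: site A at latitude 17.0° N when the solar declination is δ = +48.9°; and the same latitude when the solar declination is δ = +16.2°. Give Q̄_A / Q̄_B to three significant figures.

Q̄_A / Q̄_B ≈ 0.965

— Configuration A (φ=+17.0°):
cos H₀ = −tan(+17.0°) tan(+48.900°) = -0.3505, H₀ = 1.9289 rad.
Bracket: H₀ sin φ sin δ + cos φ cos δ sin H₀ = 1.9289×0.29237×0.75356 + 0.95630×0.65738×0.93658 = 0.424972 + 0.588783 = 1.013755.
Q̄ = (S₀/π) × [bracket] = (1851/π) × 1.013755 = 597.30 W/m².
— Configuration B (φ=+17.0°):
cos H₀ = −tan(+17.0°) tan(+16.200°) = -0.0888, H₀ = 1.6597 rad.
Bracket: H₀ sin φ sin δ + cos φ cos δ sin H₀ = 1.6597×0.29237×0.27899 + 0.95630×0.96029×0.99605 = 0.135379 + 0.914698 = 1.050077.
Q̄ = (S₀/π) × [bracket] = (1851/π) × 1.050077 = 618.70 W/m².
Ratio Q̄_A / Q̄_B = 597.30 / 618.70 = 0.9654.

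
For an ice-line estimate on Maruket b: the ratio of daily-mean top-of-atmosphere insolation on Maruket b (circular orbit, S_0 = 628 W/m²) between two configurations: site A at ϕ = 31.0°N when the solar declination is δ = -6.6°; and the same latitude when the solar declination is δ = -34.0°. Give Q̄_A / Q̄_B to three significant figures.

— Configuration A (ϕ=+31.0°):
cos h₀ = −tan(+31.0°) tan(-6.600°) = 0.0695, h₀ = 1.5012 rad.
Bracket: h₀ sin ϕ sin δ + cos ϕ cos δ sin h₀ = 1.5012×0.51504×-0.11494 + 0.85717×0.99337×0.99758 = -0.088869 + 0.849426 = 0.760557.
Q̄ = (S_0/π) × [bracket] = (628/π) × 0.760557 = 152.03 W/m².
— Configuration B (ϕ=+31.0°):
cos h₀ = −tan(+31.0°) tan(-34.000°) = 0.4053, h₀ = 1.1535 rad.
Bracket: h₀ sin ϕ sin δ + cos ϕ cos δ sin h₀ = 1.1535×0.51504×-0.55919 + 0.85717×0.82904×0.91419 = -0.332214 + 0.649649 = 0.317435.
Q̄ = (S_0/π) × [bracket] = (628/π) × 0.317435 = 63.455 W/m².
Ratio Q̄_A / Q̄_B = 152.03 / 63.455 = 2.396.

Q̄_A / Q̄_B ≈ 2.40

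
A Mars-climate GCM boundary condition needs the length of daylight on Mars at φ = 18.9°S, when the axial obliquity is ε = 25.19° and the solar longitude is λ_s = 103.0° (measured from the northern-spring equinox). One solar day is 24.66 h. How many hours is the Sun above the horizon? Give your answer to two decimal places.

Solar declination: sin δ = sin ε · sin λ_s = sin 25.19° × sin 103.0° = 0.41471, so δ = +24.501°.
cos H₀ = −tan φ · tan δ = −tan(-18.9°) × tan(+24.501°) = 0.1560, so H₀ = 1.4141 rad = 81.02°.
Daylight = 2H₀/(2π) × 24.66 h = (1.4141/π) × 24.66 = 11.10 h.

11.10 h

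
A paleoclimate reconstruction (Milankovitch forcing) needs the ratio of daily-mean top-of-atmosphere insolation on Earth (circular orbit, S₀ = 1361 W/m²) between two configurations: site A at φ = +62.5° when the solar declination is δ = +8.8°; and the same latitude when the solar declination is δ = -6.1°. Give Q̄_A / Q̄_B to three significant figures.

— Configuration A (φ=+62.5°):
cos H₀ = −tan(+62.5°) tan(+8.800°) = -0.2974, H₀ = 1.8727 rad.
Bracket: H₀ sin φ sin δ + cos φ cos δ sin H₀ = 1.8727×0.88701×0.15299 + 0.46175×0.98823×0.95476 = 0.254132 + 0.435672 = 0.689804.
Q̄ = (S₀/π) × [bracket] = (1361/π) × 0.689804 = 298.84 W/m².
— Configuration B (φ=+62.5°):
cos H₀ = −tan(+62.5°) tan(-6.100°) = 0.2053, H₀ = 1.3640 rad.
Bracket: H₀ sin φ sin δ + cos φ cos δ sin H₀ = 1.3640×0.88701×-0.10626 + 0.46175×0.99434×0.97870 = -0.128562 + 0.449357 = 0.320795.
Q̄ = (S₀/π) × [bracket] = (1361/π) × 0.320795 = 138.97 W/m².
Ratio Q̄_A / Q̄_B = 298.84 / 138.97 = 2.150.

Q̄_A / Q̄_B ≈ 2.15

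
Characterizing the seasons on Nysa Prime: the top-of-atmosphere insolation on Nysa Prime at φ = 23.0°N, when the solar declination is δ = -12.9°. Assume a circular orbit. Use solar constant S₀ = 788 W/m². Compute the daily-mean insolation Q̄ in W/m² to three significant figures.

cos H₀ = −tan(+23.0°) tan(-12.900°) = 0.0972, H₀ = 1.4734 rad.
Bracket: H₀ sin φ sin δ + cos φ cos δ sin H₀ = 1.4734×0.39073×-0.22325 + 0.92050×0.97476×0.99526 = -0.128525 + 0.893014 = 0.764489.
Q̄ = (S₀/π) × [bracket] = (788/π) × 0.764489 = 191.8 W/m².

Q̄ ≈ 192 W/m²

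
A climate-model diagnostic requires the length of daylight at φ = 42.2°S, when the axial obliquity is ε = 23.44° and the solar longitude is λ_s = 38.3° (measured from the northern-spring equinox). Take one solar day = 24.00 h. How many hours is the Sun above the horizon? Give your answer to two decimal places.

10.22 h

Solar declination: sin δ = sin ε · sin λ_s = sin 23.44° × sin 38.3° = 0.24654, so δ = +14.273°.
cos H₀ = −tan φ · tan δ = −tan(-42.2°) × tan(+14.273°) = 0.2307, so H₀ = 1.3380 rad = 76.66°.
Daylight = 2H₀/(2π) × 24.00 h = (1.3380/π) × 24.00 = 10.22 h.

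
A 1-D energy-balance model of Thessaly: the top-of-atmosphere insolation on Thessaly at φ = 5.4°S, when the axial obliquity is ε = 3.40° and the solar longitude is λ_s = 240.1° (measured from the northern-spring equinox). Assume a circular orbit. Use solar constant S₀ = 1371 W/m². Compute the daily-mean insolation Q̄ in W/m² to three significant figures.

Solar declination: sin δ = sin ε · sin λ_s = sin 3.40° × sin 240.1° = -0.05141, so δ = -2.947°.
cos H₀ = −tan(-5.4°) tan(-2.947°) = -0.0049, H₀ = 1.5757 rad.
Bracket: H₀ sin φ sin δ + cos φ cos δ sin H₀ = 1.5757×-0.09411×-0.05141 + 0.99556×0.99868×0.99999 = 0.007624 + 0.994236 = 1.001860.
Q̄ = (S₀/π) × [bracket] = (1371/π) × 1.001860 = 437.2 W/m².

Q̄ ≈ 437 W/m²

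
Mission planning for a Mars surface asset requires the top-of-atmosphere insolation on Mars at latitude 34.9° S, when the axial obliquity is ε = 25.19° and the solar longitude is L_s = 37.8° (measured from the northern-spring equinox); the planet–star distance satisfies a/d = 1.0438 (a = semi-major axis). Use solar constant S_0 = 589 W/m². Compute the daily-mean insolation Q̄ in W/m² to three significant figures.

Solar declination: sin δ = sin ε · sin L_s = sin 25.19° × sin 37.8° = 0.26087, so δ = +15.121°.
cos h₀ = −tan(-34.9°) tan(+15.121°) = 0.1885, h₀ = 1.3812 rad.
Bracket: h₀ sin ϕ sin δ + cos ϕ cos δ sin h₀ = 1.3812×-0.57215×0.26087 + 0.82015×0.96537×0.98207 = -0.206153 + 0.777552 = 0.571399.
Inverse-square distance factor (a/d)² = 1.0438² = 1.089518.
Q̄ = (S_0/π) × 1.089518 × [bracket] = (589/π) × 1.089518 × 0.571399 = 116.7 W/m².

Q̄ ≈ 117 W/m²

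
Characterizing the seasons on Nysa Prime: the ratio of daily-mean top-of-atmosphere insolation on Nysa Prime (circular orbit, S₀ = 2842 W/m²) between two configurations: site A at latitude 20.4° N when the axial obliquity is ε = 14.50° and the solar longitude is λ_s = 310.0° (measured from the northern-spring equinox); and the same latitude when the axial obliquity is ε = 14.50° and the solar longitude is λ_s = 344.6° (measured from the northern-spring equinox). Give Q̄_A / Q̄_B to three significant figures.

— Configuration A (φ=+20.4°):
Solar declination: sin δ = sin ε · sin λ_s = sin 14.50° × sin 310.0° = -0.19180, so δ = -11.058°.
cos H₀ = −tan(+20.4°) tan(-11.058°) = 0.0727, H₀ = 1.4981 rad.
Bracket: H₀ sin φ sin δ + cos φ cos δ sin H₀ = 1.4981×0.34857×-0.19180 + 0.93728×0.98143×0.99736 = -0.100157 + 0.917446 = 0.817289.
Q̄ = (S₀/π) × [bracket] = (2842/π) × 0.817289 = 739.35 W/m².
— Configuration B (φ=+20.4°):
Solar declination: sin δ = sin ε · sin λ_s = sin 14.50° × sin 344.6° = -0.06649, so δ = -3.812°.
cos H₀ = −tan(+20.4°) tan(-3.812°) = 0.0248, H₀ = 1.5460 rad.
Bracket: H₀ sin φ sin δ + cos φ cos δ sin H₀ = 1.5460×0.34857×-0.06649 + 0.93728×0.99779×0.99969 = -0.035831 + 0.934919 = 0.899088.
Q̄ = (S₀/π) × [bracket] = (2842/π) × 0.899088 = 813.35 W/m².
Ratio Q̄_A / Q̄_B = 739.35 / 813.35 = 0.9090.

Q̄_A / Q̄_B ≈ 0.909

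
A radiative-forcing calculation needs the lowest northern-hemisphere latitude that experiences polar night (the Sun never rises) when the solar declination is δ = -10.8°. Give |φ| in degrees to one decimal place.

|φ| = 79.2°

Polar night requires cos H₀ = −tan φ tan δ ≥ 1, i.e. tan φ tan δ ≤ −1.
The boundary is |tan φ| · |tan δ| = 1, so |φ| = 90° − |δ| = 90° − 10.8° = 79.2° in the northern hemisphere.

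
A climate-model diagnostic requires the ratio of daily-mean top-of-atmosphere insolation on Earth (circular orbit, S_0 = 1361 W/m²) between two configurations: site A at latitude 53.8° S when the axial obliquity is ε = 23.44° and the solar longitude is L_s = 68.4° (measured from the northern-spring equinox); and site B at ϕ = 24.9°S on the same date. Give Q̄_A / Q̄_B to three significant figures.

Q̄_A / Q̄_B ≈ 0.267

— Configuration A (ϕ=-53.8°):
Solar declination: sin δ = sin ε · sin L_s = sin 23.44° × sin 68.4° = 0.36985, so δ = +21.707°.
cos h₀ = −tan(-53.8°) tan(+21.707°) = 0.5439, h₀ = 0.9957 rad.
Bracket: h₀ sin ϕ sin δ + cos ϕ cos δ sin h₀ = 0.9957×-0.80696×0.36985 + 0.59061×0.92909×0.83914 = -0.297171 + 0.460461 = 0.163290.
Q̄ = (S_0/π) × [bracket] = (1361/π) × 0.163290 = 70.740 W/m².
— Configuration B (ϕ=-24.9°):
cos h₀ = −tan(-24.9°) tan(+21.707°) = 0.1848, h₀ = 1.3849 rad.
Bracket: h₀ sin ϕ sin δ + cos ϕ cos δ sin h₀ = 1.3849×-0.42104×0.36985 + 0.90704×0.92909×0.98278 = -0.215659 + 0.828210 = 0.612551.
Q̄ = (S_0/π) × [bracket] = (1361/π) × 0.612551 = 265.37 W/m².
Ratio Q̄_A / Q̄_B = 70.740 / 265.37 = 0.2666.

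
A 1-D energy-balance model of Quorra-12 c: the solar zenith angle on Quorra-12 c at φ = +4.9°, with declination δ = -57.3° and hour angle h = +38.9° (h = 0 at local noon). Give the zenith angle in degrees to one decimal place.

cos θ_z = sin φ sin δ + cos φ cos δ cos h = -0.071879 + 0.418902 = 0.347023.
θ_z = arccos(0.347023) = 69.7°.

θ_z = 69.7°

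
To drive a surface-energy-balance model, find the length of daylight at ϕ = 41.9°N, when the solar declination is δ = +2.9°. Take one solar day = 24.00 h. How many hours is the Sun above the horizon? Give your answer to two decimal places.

12.35 h

cos h₀ = −tan ϕ · tan δ = −tan(+41.9°) × tan(+2.900°) = -0.0455, so h₀ = 1.6163 rad = 92.61°.
Daylight = 2h₀/(2π) × 24.00 h = (1.6163/π) × 24.00 = 12.35 h.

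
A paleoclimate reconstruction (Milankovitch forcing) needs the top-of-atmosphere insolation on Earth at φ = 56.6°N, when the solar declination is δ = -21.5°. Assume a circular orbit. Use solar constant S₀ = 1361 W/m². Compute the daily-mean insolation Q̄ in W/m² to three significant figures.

cos H₀ = −tan(+56.6°) tan(-21.500°) = 0.5974, H₀ = 0.9305 rad.
Bracket: H₀ sin φ sin δ + cos φ cos δ sin H₀ = 0.9305×0.83485×-0.36650 + 0.55048×0.93042×0.80195 = -0.284707 + 0.410741 = 0.126034.
Q̄ = (S₀/π) × [bracket] = (1361/π) × 0.126034 = 54.60 W/m².

Q̄ ≈ 54.6 W/m²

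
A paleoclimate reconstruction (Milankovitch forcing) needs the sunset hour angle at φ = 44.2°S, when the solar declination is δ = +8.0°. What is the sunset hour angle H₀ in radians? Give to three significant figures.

cos H₀ = −tan φ · tan δ = −tan(-44.2°) × tan(+8.000°) = 0.1367, so H₀ = 1.4337 rad = 82.14°.

H₀ = 1.43 rad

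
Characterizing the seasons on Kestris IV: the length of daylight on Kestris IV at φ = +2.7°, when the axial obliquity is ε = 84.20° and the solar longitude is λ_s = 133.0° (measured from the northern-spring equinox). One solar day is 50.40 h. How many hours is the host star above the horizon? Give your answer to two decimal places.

Solar declination: sin δ = sin ε · sin λ_s = sin 84.20° × sin 133.0° = 0.72761, so δ = +46.686°.
cos H₀ = −tan φ · tan δ = −tan(+2.7°) × tan(+46.686°) = -0.0500, so H₀ = 1.6208 rad = 92.87°.
Daylight = 2H₀/(2π) × 50.40 h = (1.6208/π) × 50.40 = 26.00 h.

26.00 h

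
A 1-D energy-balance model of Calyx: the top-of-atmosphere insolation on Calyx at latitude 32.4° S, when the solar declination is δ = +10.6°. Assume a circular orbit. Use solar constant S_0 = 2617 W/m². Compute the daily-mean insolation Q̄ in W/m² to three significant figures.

Q̄ ≈ 567 W/m²

cos h₀ = −tan(-32.4°) tan(+10.600°) = 0.1188, h₀ = 1.4517 rad.
Bracket: h₀ sin ϕ sin δ + cos ϕ cos δ sin h₀ = 1.4517×-0.53583×0.18395 + 0.84433×0.98294×0.99292 = -0.143088 + 0.824050 = 0.680962.
Q̄ = (S_0/π) × [bracket] = (2617/π) × 0.680962 = 567.3 W/m².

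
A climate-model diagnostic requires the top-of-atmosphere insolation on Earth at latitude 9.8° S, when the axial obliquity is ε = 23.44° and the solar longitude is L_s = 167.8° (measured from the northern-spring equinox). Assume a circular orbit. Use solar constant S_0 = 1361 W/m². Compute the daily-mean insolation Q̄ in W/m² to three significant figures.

Q̄ ≈ 416 W/m²

Solar declination: sin δ = sin ε · sin L_s = sin 23.44° × sin 167.8° = 0.08406, so δ = +4.822°.
cos h₀ = −tan(-9.8°) tan(+4.822°) = 0.0146, h₀ = 1.5562 rad.
Bracket: h₀ sin ϕ sin δ + cos ϕ cos δ sin h₀ = 1.5562×-0.17021×0.08406 + 0.98541×0.99646×0.99989 = -0.022266 + 0.981814 = 0.959548.
Q̄ = (S_0/π) × [bracket] = (1361/π) × 0.959548 = 415.7 W/m².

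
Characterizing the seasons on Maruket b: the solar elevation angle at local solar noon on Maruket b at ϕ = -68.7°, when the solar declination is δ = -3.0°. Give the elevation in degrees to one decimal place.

24.3°

At local noon the hour angle is zero, so the zenith angle equals |ϕ − δ| = |-68.7° − (-3.000°)| = 65.700°.
Elevation = 90° − 65.700° = 24.3°.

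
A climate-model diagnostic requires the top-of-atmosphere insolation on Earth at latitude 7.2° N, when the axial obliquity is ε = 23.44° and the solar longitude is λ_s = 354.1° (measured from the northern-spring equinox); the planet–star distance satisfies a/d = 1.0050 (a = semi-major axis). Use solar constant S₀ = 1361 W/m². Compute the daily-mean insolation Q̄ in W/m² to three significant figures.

Solar declination: sin δ = sin ε · sin λ_s = sin 23.44° × sin 354.1° = -0.04089, so δ = -2.343°.
cos H₀ = −tan(+7.2°) tan(-2.343°) = 0.0052, H₀ = 1.5656 rad.
Bracket: H₀ sin φ sin δ + cos φ cos δ sin H₀ = 1.5656×0.12533×-0.04089 + 0.99211×0.99916×0.99999 = -0.008023 + 0.991267 = 0.983244.
Inverse-square distance factor (a/d)² = 1.0050² = 1.010025.
Q̄ = (S₀/π) × 1.010025 × [bracket] = (1361/π) × 1.010025 × 0.983244 = 430.2 W/m².

Q̄ ≈ 430 W/m²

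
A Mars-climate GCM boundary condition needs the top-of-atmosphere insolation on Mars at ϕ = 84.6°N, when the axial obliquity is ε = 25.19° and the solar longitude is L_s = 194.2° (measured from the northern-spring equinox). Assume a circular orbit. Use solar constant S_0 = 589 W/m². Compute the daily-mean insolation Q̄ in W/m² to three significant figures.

Solar declination: sin δ = sin ε · sin L_s = sin 25.19° × sin 194.2° = -0.10441, so δ = -5.993°.
cos h₀ = −tan(+84.6°) tan(-5.993°) = 1.1106 ≥ 1 ⇒ polar night, h₀ = 0 and Q̄ = 0.

Q̄ ≈ 0.00 W/m²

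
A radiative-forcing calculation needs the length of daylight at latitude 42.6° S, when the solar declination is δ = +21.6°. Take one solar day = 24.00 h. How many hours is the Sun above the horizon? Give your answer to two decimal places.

9.15 h

cos H₀ = −tan φ · tan δ = −tan(-42.6°) × tan(+21.600°) = 0.3641, so H₀ = 1.1982 rad = 68.65°.
Daylight = 2H₀/(2π) × 24.00 h = (1.1982/π) × 24.00 = 9.15 h.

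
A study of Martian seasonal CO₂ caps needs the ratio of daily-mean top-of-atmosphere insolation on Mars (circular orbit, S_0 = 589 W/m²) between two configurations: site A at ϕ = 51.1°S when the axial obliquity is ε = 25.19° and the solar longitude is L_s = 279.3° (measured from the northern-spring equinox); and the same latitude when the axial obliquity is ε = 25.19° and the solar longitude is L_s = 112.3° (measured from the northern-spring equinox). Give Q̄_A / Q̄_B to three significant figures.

— Configuration A (ϕ=-51.1°):
Solar declination: sin δ = sin ε · sin L_s = sin 25.19° × sin 279.3° = -0.42003, so δ = -24.836°.
cos h₀ = −tan(-51.1°) tan(-24.836°) = -0.5736, h₀ = 2.1817 rad.
Bracket: h₀ sin ϕ sin δ + cos ϕ cos δ sin h₀ = 2.1817×-0.77824×-0.42003 + 0.62796×0.90751×0.81914 = 0.713163 + 0.466811 = 1.179974.
Q̄ = (S_0/π) × [bracket] = (589/π) × 1.179974 = 221.23 W/m².
— Configuration B (ϕ=-51.1°):
Solar declination: sin δ = sin ε · sin L_s = sin 25.19° × sin 112.3° = 0.39379, so δ = +23.190°.
cos h₀ = −tan(-51.1°) tan(+23.190°) = 0.5309, h₀ = 1.0111 rad.
Bracket: h₀ sin ϕ sin δ + cos ϕ cos δ sin h₀ = 1.0111×-0.77824×0.39379 + 0.62796×0.91920×0.84742 = -0.309865 + 0.489148 = 0.179283.
Q̄ = (S_0/π) × [bracket] = (589/π) × 0.179283 = 33.613 W/m².
Ratio Q̄_A / Q̄_B = 221.23 / 33.613 = 6.582.

Q̄_A / Q̄_B ≈ 6.58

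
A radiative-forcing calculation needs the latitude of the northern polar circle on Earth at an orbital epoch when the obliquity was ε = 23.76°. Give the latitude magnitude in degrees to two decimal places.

The polar circle is the lowest latitude that experiences at least one full rotation of continuous daylight at the northern-summer solstice; it lies at |φ| = 90° − ε = 90° − 23.76° = 66.24°.

66.24°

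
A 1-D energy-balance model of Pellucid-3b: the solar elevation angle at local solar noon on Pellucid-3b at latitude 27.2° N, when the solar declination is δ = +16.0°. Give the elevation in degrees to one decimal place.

At local noon the hour angle is zero, so the zenith angle equals |φ − δ| = |+27.2° − (+16.000°)| = 11.200°.
Elevation = 90° − 11.200° = 78.8°.

78.8°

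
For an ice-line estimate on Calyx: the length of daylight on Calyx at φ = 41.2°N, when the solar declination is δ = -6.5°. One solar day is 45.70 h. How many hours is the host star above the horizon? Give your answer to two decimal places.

cos H₀ = −tan φ · tan δ = −tan(+41.2°) × tan(-6.500°) = 0.0997, so H₀ = 1.4709 rad = 84.28°.
Daylight = 2H₀/(2π) × 45.70 h = (1.4709/π) × 45.70 = 21.40 h.

21.40 h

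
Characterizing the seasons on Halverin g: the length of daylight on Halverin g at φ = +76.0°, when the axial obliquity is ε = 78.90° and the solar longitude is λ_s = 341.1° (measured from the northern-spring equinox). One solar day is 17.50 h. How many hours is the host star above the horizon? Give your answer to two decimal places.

0.00 h

Solar declination: sin δ = sin ε · sin λ_s = sin 78.90° × sin 341.1° = -0.31786, so δ = -18.533°.
cos H₀ = −tan φ · tan δ = 1.3446 ≥ 1, so the host star never rises (polar night) and H₀ = 0.
Daylight = 2H₀/(2π) × 17.50 h = (0.0000/π) × 17.50 = 0.00 h.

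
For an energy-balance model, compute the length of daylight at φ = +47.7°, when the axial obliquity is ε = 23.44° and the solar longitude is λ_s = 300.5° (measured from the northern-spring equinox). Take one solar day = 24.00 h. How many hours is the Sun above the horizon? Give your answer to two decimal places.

8.85 h

Solar declination: sin δ = sin ε · sin λ_s = sin 23.44° × sin 300.5° = -0.34275, so δ = -20.044°.
cos H₀ = −tan φ · tan δ = −tan(+47.7°) × tan(-20.044°) = 0.4010, so H₀ = 1.1582 rad = 66.36°.
Daylight = 2H₀/(2π) × 24.00 h = (1.1582/π) × 24.00 = 8.85 h.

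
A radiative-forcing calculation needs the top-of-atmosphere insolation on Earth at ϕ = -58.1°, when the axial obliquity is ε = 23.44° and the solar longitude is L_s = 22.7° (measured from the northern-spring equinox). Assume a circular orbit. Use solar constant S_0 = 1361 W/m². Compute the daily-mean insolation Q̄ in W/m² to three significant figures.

Q̄ ≈ 145 W/m²

Solar declination: sin δ = sin ε · sin L_s = sin 23.44° × sin 22.7° = 0.15351, so δ = +8.830°.
cos h₀ = −tan(-58.1°) tan(+8.830°) = 0.2496, h₀ = 1.3185 rad.
Bracket: h₀ sin ϕ sin δ + cos ϕ cos δ sin h₀ = 1.3185×-0.84897×0.15351 + 0.52844×0.98815×0.96835 = -0.171834 + 0.505651 = 0.333817.
Q̄ = (S_0/π) × [bracket] = (1361/π) × 0.333817 = 144.6 W/m².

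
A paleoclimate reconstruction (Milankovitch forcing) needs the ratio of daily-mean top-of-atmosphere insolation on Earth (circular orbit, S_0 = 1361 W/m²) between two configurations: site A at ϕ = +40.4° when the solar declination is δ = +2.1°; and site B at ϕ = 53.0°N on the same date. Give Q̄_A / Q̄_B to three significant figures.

— Configuration A (ϕ=+40.4°):
cos h₀ = −tan(+40.4°) tan(+2.100°) = -0.0312, h₀ = 1.6020 rad.
Bracket: h₀ sin ϕ sin δ + cos ϕ cos δ sin h₀ = 1.6020×0.64812×0.03664 + 0.76154×0.99933×0.99951 = 0.038043 + 0.760657 = 0.798700.
Q̄ = (S_0/π) × [bracket] = (1361/π) × 0.798700 = 346.01 W/m².
— Configuration B (ϕ=+53.0°):
cos h₀ = −tan(+53.0°) tan(+2.100°) = -0.0487, h₀ = 1.6195 rad.
Bracket: h₀ sin ϕ sin δ + cos ϕ cos δ sin h₀ = 1.6195×0.79864×0.03664 + 0.60182×0.99933×0.99882 = 0.047390 + 0.600707 = 0.648097.
Q̄ = (S_0/π) × [bracket] = (1361/π) × 0.648097 = 280.77 W/m².
Ratio Q̄_A / Q̄_B = 346.01 / 280.77 = 1.232.

Q̄_A / Q̄_B ≈ 1.23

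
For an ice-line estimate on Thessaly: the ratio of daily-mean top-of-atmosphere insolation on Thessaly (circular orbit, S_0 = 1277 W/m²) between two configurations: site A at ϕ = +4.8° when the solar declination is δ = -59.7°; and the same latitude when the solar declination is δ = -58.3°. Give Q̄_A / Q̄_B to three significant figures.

Q̄_A / Q̄_B ≈ 0.947

— Configuration A (ϕ=+4.8°):
cos h₀ = −tan(+4.8°) tan(-59.700°) = 0.1437, h₀ = 1.4266 rad.
Bracket: h₀ sin ϕ sin δ + cos ϕ cos δ sin h₀ = 1.4266×0.08368×-0.86340 + 0.99649×0.50453×0.98962 = -0.103071 + 0.497540 = 0.394469.
Q̄ = (S_0/π) × [bracket] = (1277/π) × 0.394469 = 160.34 W/m².
— Configuration B (ϕ=+4.8°):
cos h₀ = −tan(+4.8°) tan(-58.300°) = 0.1360, h₀ = 1.4344 rad.
Bracket: h₀ sin ϕ sin δ + cos ϕ cos δ sin h₀ = 1.4344×0.08368×-0.85081 + 0.99649×0.52547×0.99071 = -0.102123 + 0.518761 = 0.416638.
Q̄ = (S_0/π) × [bracket] = (1277/π) × 0.416638 = 169.36 W/m².
Ratio Q̄_A / Q̄_B = 160.34 / 169.36 = 0.9467.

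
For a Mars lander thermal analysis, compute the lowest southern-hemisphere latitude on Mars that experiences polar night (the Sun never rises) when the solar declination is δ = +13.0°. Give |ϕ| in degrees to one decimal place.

Polar night requires cos h₀ = −tan ϕ tan δ ≥ 1, i.e. tan ϕ tan δ ≤ −1.
The boundary is |tan ϕ| · |tan δ| = 1, so |ϕ| = 90° − |δ| = 90° − 13.0° = 77.0° in the southern hemisphere.

|ϕ| = 77.0°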